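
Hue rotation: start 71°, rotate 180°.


New hue = (H + rotation) mod 360
New hue = (71 + 180) mod 360
= 251 mod 360
= 251°


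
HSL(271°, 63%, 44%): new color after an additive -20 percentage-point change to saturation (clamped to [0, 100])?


Original S = 63%
Adjustment = -20 percentage points
New S = 63 + (-20) = 43
Clamp to [0, 100] → 43
= HSL(271°, 43%, 44%)


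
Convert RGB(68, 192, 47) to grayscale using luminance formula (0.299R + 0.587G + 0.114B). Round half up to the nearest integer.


Gray = 0.299×R + 0.587×G + 0.114×B
Gray = 0.299×68 + 0.587×192 + 0.114×47
Gray = 20.332 + 112.704 + 5.358
Gray = 138.394 → round half up → 138
Gray = 138


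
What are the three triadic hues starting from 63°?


Triadic: equally spaced at 120° intervals
H1 = 63°
H2 = (63 + 120) mod 360 = 183°
H3 = (63 + 240) mod 360 = 303°
Triadic = 63°, 183°, 303°


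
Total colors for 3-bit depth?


Colors = 2^bits = 2^3
= 8 colors


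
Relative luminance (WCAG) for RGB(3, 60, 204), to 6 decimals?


Linearize each channel (sRGB transfer function): c = v/255; c_lin = c/12.92 if c ≤ 0.04045, else ((c+0.055)/1.055)^2.4
  R: 3/255 ≈ 0.011765 ≤ 0.04045 → 0.011765/12.92 ≈ 0.000911
  G: 60/255 ≈ 0.235294 > 0.04045 → ((0.235294+0.055)/1.055)^2.4 ≈ 0.045186
  B: 204/255 ≈ 0.800000 > 0.04045 → ((0.800000+0.055)/1.055)^2.4 ≈ 0.603827
R_lin = 0.000911, G_lin = 0.045186, B_lin = 0.603827
L = 0.2126×R + 0.7152×G + 0.0722×B
L = 0.2126×0.000911 + 0.7152×0.045186 + 0.0722×0.603827
L ≈ 0.076107


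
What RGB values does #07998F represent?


07 → 7 (R)
99 → 153 (G)
8F → 143 (B)
= RGB(7, 153, 143)


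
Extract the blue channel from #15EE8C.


Color: #15EE8C
R = 15 = 21
G = EE = 238
B = 8C = 140
Blue = 140


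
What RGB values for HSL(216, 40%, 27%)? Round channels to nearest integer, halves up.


H=216°, S=0.40, L=0.27
C = (1-|2L-1|)×S = (1-|-0.46|)×0.40 = 0.216
H' = H/60 = 216/60 ≈ 3.6000; X = C×(1-|H' mod 2 - 1|) = 0.0864
m = L - C/2 = 0.27 - 0.108 = 0.162
Sector ⌊H'⌋ = 3 → (R',G',B') = (0.0, 0.0864, 0.216)
RGB = ((R'+m)×255, (G'+m)×255, (B'+m)×255) = (41.31, 63.342, 96.39)
Round half up → RGB(41, 63, 96)


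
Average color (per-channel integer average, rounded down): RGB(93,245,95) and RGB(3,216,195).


Midpoint: each channel = ⌊(C₁+C₂)/2⌋
R: ⌊(93+3)/2⌋ = 48
G: ⌊(245+216)/2⌋ = 230
B: ⌊(95+195)/2⌋ = 145
= RGB(48, 230, 145)


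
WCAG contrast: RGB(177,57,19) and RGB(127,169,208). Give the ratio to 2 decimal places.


Linearize each sRGB channel c=v/255: c/12.92 if c ≤ 0.04045 else ((c+0.055)/1.055)^2.4
L = 0.2126×R_lin + 0.7152×G_lin + 0.0722×B_lin
Color 1 (177,57,19):
  R=177: 177/255≈0.6941 > 0.04045 → ((0.6941+0.055)/1.055)^2.4 ≈ 0.43966
  G=57: 57/255≈0.2235 > 0.04045 → ((0.2235+0.055)/1.055)^2.4 ≈ 0.04092
  B=19: 19/255≈0.0745 > 0.04045 → ((0.0745+0.055)/1.055)^2.4 ≈ 0.00651
  L1 = 0.2126×0.43966 + 0.7152×0.04092 + 0.0722×0.00651 ≈ 0.12320
Color 2 (127,169,208):
  R=127: 127/255≈0.4980 > 0.04045 → ((0.4980+0.055)/1.055)^2.4 ≈ 0.21223
  G=169: 169/255≈0.6627 > 0.04045 → ((0.6627+0.055)/1.055)^2.4 ≈ 0.39676
  B=208: 208/255≈0.8157 > 0.04045 → ((0.8157+0.055)/1.055)^2.4 ≈ 0.63076
  L2 = 0.2126×0.21223 + 0.7152×0.39676 + 0.0722×0.63076 ≈ 0.37442
Lighter = 0.37442, Darker = 0.12320
Ratio = (L_lighter + 0.05) / (L_darker + 0.05)
Ratio = (0.37442 + 0.05) / (0.12320 + 0.05) = 0.42442 / 0.17320 ≈ 2.4504
Ratio ≈ 2.45:1


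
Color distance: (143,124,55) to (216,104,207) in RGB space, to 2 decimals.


d = √[(R₁-R₂)² + (G₁-G₂)² + (B₁-B₂)²]
d = √[(143-216)² + (124-104)² + (55-207)²]
d = √[5329 + 400 + 23104]
d = √28833
d ≈ 169.80


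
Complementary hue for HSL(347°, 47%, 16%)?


Complement = opposite side of color wheel = hue + 180°
H' = (347 + 180) mod 360 = 167°
S and L unchanged.
= HSL(167°, 47%, 16%)


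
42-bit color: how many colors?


Colors = 2^bits = 2^42
= 4,398,046,511,104 colors


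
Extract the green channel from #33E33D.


Color: #33E33D
R = 33 = 51
G = E3 = 227
B = 3D = 61
Green = 227


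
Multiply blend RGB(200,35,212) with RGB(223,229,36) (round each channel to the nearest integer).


Multiply: C = A×B/255, rounded to nearest integer
R: 200×223/255 = 44600/255 ≈ 174.902 → 175
G: 35×229/255 = 8015/255 ≈ 31.431 → 31
B: 212×36/255 = 7632/255 ≈ 29.929 → 30
= RGB(175, 31, 30)


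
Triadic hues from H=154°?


Triadic: equally spaced at 120° intervals
H1 = 154°
H2 = (154 + 120) mod 360 = 274°
H3 = (154 + 240) mod 360 = 34°
Triadic = 154°, 274°, 34°


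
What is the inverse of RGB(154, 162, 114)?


Invert: (255-R, 255-G, 255-B)
R: 255-154 = 101
G: 255-162 = 93
B: 255-114 = 141
= RGB(101, 93, 141)


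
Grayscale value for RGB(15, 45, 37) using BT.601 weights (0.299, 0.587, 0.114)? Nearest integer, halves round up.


Gray = 0.299×R + 0.587×G + 0.114×B
Gray = 0.299×15 + 0.587×45 + 0.114×37
Gray = 4.485 + 26.415 + 4.218
Gray = 35.118 → round half up → 35
Gray = 35


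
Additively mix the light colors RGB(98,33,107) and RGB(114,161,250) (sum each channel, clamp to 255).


Additive: each channel = min(255, C₁+C₂)
R: 98+114 = 212 → 212
G: 33+161 = 194 → 194
B: 107+250 = 357 → 255
= RGB(212, 194, 255)


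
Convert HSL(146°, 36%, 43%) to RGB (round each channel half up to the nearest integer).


H=146°, S=0.36, L=0.43
C = (1-|2L-1|)×S = (1-|-0.14|)×0.36 = 0.3096
H' = H/60 = 146/60 ≈ 2.4333; X = C×(1-|H' mod 2 - 1|) = 0.13416
m = L - C/2 = 0.43 - 0.1548 = 0.2752
Sector ⌊H'⌋ = 2 → (R',G',B') = (0.0, 0.3096, 0.13416)
RGB = ((R'+m)×255, (G'+m)×255, (B'+m)×255) = (70.176, 149.124, 104.3868)
Round half up → RGB(70, 149, 104)


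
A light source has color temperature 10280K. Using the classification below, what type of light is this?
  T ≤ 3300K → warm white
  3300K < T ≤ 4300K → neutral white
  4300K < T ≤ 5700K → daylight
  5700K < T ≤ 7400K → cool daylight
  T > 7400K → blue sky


Temperature: 10280K
10280K > 7400K → blue sky
Classification: blue sky


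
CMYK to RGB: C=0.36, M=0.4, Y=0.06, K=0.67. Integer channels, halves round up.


R = 255 × (1-C) × (1-K) = 255 × 0.64 × 0.33 = 53.856 → 54
G = 255 × (1-M) × (1-K) = 255 × 0.60 × 0.33 = 50.49 → 50
B = 255 × (1-Y) × (1-K) = 255 × 0.94 × 0.33 = 79.101 → 79
= RGB(54, 50, 79)


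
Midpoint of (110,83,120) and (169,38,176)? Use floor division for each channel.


Midpoint: each channel = ⌊(C₁+C₂)/2⌋
R: ⌊(110+169)/2⌋ = 139
G: ⌊(83+38)/2⌋ = 60
B: ⌊(120+176)/2⌋ = 148
= RGB(139, 60, 148)


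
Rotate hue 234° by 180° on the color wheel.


New hue = (H + rotation) mod 360
New hue = (234 + 180) mod 360
= 414 mod 360
= 54°


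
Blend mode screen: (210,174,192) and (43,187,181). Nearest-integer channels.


Screen: C = 255 - (255-A)×(255-B)/255, rounded to nearest integer
R: 255 - (255-210)×(255-43)/255 = 255 - 9540/255 ≈ 255 - 37.412 = 217.588 → 218
G: 255 - (255-174)×(255-187)/255 = 255 - 5508/255 ≈ 255 - 21.600 = 233.400 → 233
B: 255 - (255-192)×(255-181)/255 = 255 - 4662/255 ≈ 255 - 18.282 = 236.718 → 237
= RGB(218, 233, 237)


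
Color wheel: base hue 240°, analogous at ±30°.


Base hue: 240°
Left analog: (240 - 30) mod 360 = 210°
Right analog: (240 + 30) mod 360 = 270°
Analogous hues = 210° and 270°


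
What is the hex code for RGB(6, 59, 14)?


R = 6 → 06 (hex)
G = 59 → 3B (hex)
B = 14 → 0E (hex)
Hex = #063B0E


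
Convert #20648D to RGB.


20 → 32 (R)
64 → 100 (G)
8D → 141 (B)
= RGB(32, 100, 141)


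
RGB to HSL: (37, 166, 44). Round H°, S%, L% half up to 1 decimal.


Normalize: R'=37/255≈0.1451, G'=166/255≈0.6510, B'=44/255≈0.1725
Max=166/255, Min=37/255, Δ=Max-Min=129/255
L = (Max+Min)/2 = (166+37)/510 = 203/510 = 0.39803… → L = 39.8%
L ≤ 0.5 → S = Δ/(Max+Min) = 129/(166+37) = 129/203 = 0.63546… → S = 63.5%
(the 1/255 factors cancel in S and H, so raw channel differences can be used)
Max is G' → H = 60 × ((B-R)/Δ + 2) = 60 × ((44-37)/129 + 2)
  7/129 + 2 = 0.0542… + 2 = 2.0542…
  H = 60 × 2.0542… = 123.255…° → H = 123.3°
= HSL(123.3°, 63.5%, 39.8%)


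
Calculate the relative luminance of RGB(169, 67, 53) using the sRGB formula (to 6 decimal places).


Linearize each channel (sRGB transfer function): c = v/255; c_lin = c/12.92 if c ≤ 0.04045, else ((c+0.055)/1.055)^2.4
  R: 169/255 ≈ 0.662745 > 0.04045 → ((0.662745+0.055)/1.055)^2.4 ≈ 0.396755
  G: 67/255 ≈ 0.262745 > 0.04045 → ((0.262745+0.055)/1.055)^2.4 ≈ 0.056128
  B: 53/255 ≈ 0.207843 > 0.04045 → ((0.207843+0.055)/1.055)^2.4 ≈ 0.035601
R_lin = 0.396755, G_lin = 0.056128, B_lin = 0.035601
L = 0.2126×R + 0.7152×G + 0.0722×B
L = 0.2126×0.396755 + 0.7152×0.056128 + 0.0722×0.035601
L ≈ 0.127064


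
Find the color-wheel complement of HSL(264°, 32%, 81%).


Complement = opposite side of color wheel = hue + 180°
H' = (264 + 180) mod 360 = 84°
S and L unchanged.
= HSL(84°, 32%, 81%)


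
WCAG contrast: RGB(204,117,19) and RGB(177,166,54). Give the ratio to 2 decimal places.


Linearize each sRGB channel c=v/255: c/12.92 if c ≤ 0.04045 else ((c+0.055)/1.055)^2.4
L = 0.2126×R_lin + 0.7152×G_lin + 0.0722×B_lin
Color 1 (204,117,19):
  R=204: 204/255≈0.8000 > 0.04045 → ((0.8000+0.055)/1.055)^2.4 ≈ 0.60383
  G=117: 117/255≈0.4588 > 0.04045 → ((0.4588+0.055)/1.055)^2.4 ≈ 0.17789
  B=19: 19/255≈0.0745 > 0.04045 → ((0.0745+0.055)/1.055)^2.4 ≈ 0.00651
  L1 = 0.2126×0.60383 + 0.7152×0.17789 + 0.0722×0.00651 ≈ 0.25607
Color 2 (177,166,54):
  R=177: 177/255≈0.6941 > 0.04045 → ((0.6941+0.055)/1.055)^2.4 ≈ 0.43966
  G=166: 166/255≈0.6510 > 0.04045 → ((0.6510+0.055)/1.055)^2.4 ≈ 0.38133
  B=54: 54/255≈0.2118 > 0.04045 → ((0.2118+0.055)/1.055)^2.4 ≈ 0.03689
  L2 = 0.2126×0.43966 + 0.7152×0.38133 + 0.0722×0.03689 ≈ 0.36886
Lighter = 0.36886, Darker = 0.25607
Ratio = (L_lighter + 0.05) / (L_darker + 0.05)
Ratio = (0.36886 + 0.05) / (0.25607 + 0.05) = 0.41886 / 0.30607 ≈ 1.3685
Ratio ≈ 1.37:1


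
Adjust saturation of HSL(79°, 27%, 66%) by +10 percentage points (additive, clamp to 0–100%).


Original S = 27%
Adjustment = +10 percentage points
New S = 27 + (10) = 37
Clamp to [0, 100] → 37
= HSL(79°, 37%, 66%)


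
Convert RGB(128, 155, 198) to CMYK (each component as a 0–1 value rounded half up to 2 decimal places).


R'=128/255≈0.5020, G'=155/255≈0.6078, B'=198/255≈0.7765
K = 1 - max(R',G',B') = 1 - 198/255 = 57/255 = 0.22352… → 0.22
(1-R'-K)/(1-K) simplifies to (max-R)/max with max = 198:
C = (198-128)/198 = 70/198 = 0.35353… → 0.35
M = (198-155)/198 = 43/198 = 0.21717… → 0.22
Y = (198-198)/198 = 0/198 = 0 → 0.00
= CMYK(0.35, 0.22, 0.00, 0.22)


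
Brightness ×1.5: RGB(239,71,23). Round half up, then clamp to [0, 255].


Multiply each channel by 1.5, round half up, clamp to [0, 255]
R: 239×1.5 = 358.5 → round → 359 → clamp → 255
G: 71×1.5 = 106.5 → round → 107
B: 23×1.5 = 34.5 → round → 35
= RGB(255, 107, 35)


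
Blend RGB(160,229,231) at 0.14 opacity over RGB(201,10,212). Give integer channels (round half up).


C = α×F + (1-α)×B, with 1-α = 0.86
R: 0.14×160 + 0.86×201 = 22.40 + 172.86 = 195.26 → 195
G: 0.14×229 + 0.86×10 = 32.06 + 8.60 = 40.66 → 41
B: 0.14×231 + 0.86×212 = 32.34 + 182.32 = 214.66 → 215
= RGB(195, 41, 215)


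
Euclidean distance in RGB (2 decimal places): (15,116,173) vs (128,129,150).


d = √[(R₁-R₂)² + (G₁-G₂)² + (B₁-B₂)²]
d = √[(15-128)² + (116-129)² + (173-150)²]
d = √[12769 + 169 + 529]
d = √13467
d ≈ 116.05


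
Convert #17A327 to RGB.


17 → 23 (R)
A3 → 163 (G)
27 → 39 (B)
= RGB(23, 163, 39)


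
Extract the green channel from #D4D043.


Color: #D4D043
R = D4 = 212
G = D0 = 208
B = 43 = 67
Green = 208


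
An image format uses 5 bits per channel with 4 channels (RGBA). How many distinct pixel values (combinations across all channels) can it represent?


Total bits = 5 bits/channel × 4 channels = 20 bits
Distinct pixel values = 2^20
= 1,048,576 pixel values


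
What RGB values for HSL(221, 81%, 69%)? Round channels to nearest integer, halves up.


H=221°, S=0.81, L=0.69
C = (1-|2L-1|)×S = (1-|0.38|)×0.81 = 0.5022
H' = H/60 = 221/60 ≈ 3.6833; X = C×(1-|H' mod 2 - 1|) = 0.15903
m = L - C/2 = 0.69 - 0.2511 = 0.4389
Sector ⌊H'⌋ = 3 → (R',G',B') = (0.0, 0.15903, 0.5022)
RGB = ((R'+m)×255, (G'+m)×255, (B'+m)×255) = (111.9195, 152.47215, 239.9805)
Round half up → RGB(112, 152, 240)


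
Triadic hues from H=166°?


Triadic: equally spaced at 120° intervals
H1 = 166°
H2 = (166 + 120) mod 360 = 286°
H3 = (166 + 240) mod 360 = 46°
Triadic = 166°, 286°, 46°


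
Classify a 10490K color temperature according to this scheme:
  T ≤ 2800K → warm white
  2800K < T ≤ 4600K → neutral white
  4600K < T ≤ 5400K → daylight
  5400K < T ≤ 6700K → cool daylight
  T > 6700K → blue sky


Temperature: 10490K
10490K > 6700K → blue sky
Classification: blue sky


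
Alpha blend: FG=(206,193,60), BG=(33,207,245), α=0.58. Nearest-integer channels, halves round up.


C = α×F + (1-α)×B, with 1-α = 0.42
R: 0.58×206 + 0.42×33 = 119.48 + 13.86 = 133.34 → 133
G: 0.58×193 + 0.42×207 = 111.94 + 86.94 = 198.88 → 199
B: 0.58×60 + 0.42×245 = 34.80 + 102.90 = 137.70 → 138
= RGB(133, 199, 138)


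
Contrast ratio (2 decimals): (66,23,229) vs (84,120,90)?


Linearize each sRGB channel c=v/255: c/12.92 if c ≤ 0.04045 else ((c+0.055)/1.055)^2.4
L = 0.2126×R_lin + 0.7152×G_lin + 0.0722×B_lin
Color 1 (66,23,229):
  R=66: 66/255≈0.2588 > 0.04045 → ((0.2588+0.055)/1.055)^2.4 ≈ 0.05448
  G=23: 23/255≈0.0902 > 0.04045 → ((0.0902+0.055)/1.055)^2.4 ≈ 0.00857
  B=229: 229/255≈0.8980 > 0.04045 → ((0.8980+0.055)/1.055)^2.4 ≈ 0.78354
  L1 = 0.2126×0.05448 + 0.7152×0.00857 + 0.0722×0.78354 ≈ 0.07428
Color 2 (84,120,90):
  R=84: 84/255≈0.3294 > 0.04045 → ((0.3294+0.055)/1.055)^2.4 ≈ 0.08866
  G=120: 120/255≈0.4706 > 0.04045 → ((0.4706+0.055)/1.055)^2.4 ≈ 0.18782
  B=90: 90/255≈0.3529 > 0.04045 → ((0.3529+0.055)/1.055)^2.4 ≈ 0.10224
  L2 = 0.2126×0.08866 + 0.7152×0.18782 + 0.0722×0.10224 ≈ 0.16056
Lighter = 0.16056, Darker = 0.07428
Ratio = (L_lighter + 0.05) / (L_darker + 0.05)
Ratio = (0.16056 + 0.05) / (0.07428 + 0.05) = 0.21056 / 0.12428 ≈ 1.6942
Ratio ≈ 1.69:1


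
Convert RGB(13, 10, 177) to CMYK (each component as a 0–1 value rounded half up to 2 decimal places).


R'=13/255≈0.0510, G'=10/255≈0.0392, B'=177/255≈0.6941
K = 1 - max(R',G',B') = 1 - 177/255 = 78/255 = 0.30588… → 0.31
(1-R'-K)/(1-K) simplifies to (max-R)/max with max = 177:
C = (177-13)/177 = 164/177 = 0.92655… → 0.93
M = (177-10)/177 = 167/177 = 0.94350… → 0.94
Y = (177-177)/177 = 0/177 = 0 → 0.00
= CMYK(0.93, 0.94, 0.00, 0.31)


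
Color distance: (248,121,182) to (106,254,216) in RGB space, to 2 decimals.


d = √[(R₁-R₂)² + (G₁-G₂)² + (B₁-B₂)²]
d = √[(248-106)² + (121-254)² + (182-216)²]
d = √[20164 + 17689 + 1156]
d = √39009
d ≈ 197.51


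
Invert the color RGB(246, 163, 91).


Invert: (255-R, 255-G, 255-B)
R: 255-246 = 9
G: 255-163 = 92
B: 255-91 = 164
= RGB(9, 92, 164)


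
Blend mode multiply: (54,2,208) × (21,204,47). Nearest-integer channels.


Multiply: C = A×B/255, rounded to nearest integer
R: 54×21/255 = 1134/255 ≈ 4.447 → 4
G: 2×204/255 = 408/255 ≈ 1.600 → 2
B: 208×47/255 = 9776/255 ≈ 38.337 → 38
= RGB(4, 2, 38)


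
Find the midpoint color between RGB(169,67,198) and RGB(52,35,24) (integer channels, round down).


Midpoint: each channel = ⌊(C₁+C₂)/2⌋
R: ⌊(169+52)/2⌋ = 110
G: ⌊(67+35)/2⌋ = 51
B: ⌊(198+24)/2⌋ = 111
= RGB(110, 51, 111)


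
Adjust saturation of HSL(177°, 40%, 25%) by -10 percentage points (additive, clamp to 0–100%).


Original S = 40%
Adjustment = -10 percentage points
New S = 40 + (-10) = 30
Clamp to [0, 100] → 30
= HSL(177°, 30%, 25%)


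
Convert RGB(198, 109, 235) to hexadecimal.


R = 198 → C6 (hex)
G = 109 → 6D (hex)
B = 235 → EB (hex)
Hex = #C66DEB


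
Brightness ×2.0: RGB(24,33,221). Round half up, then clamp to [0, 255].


Multiply each channel by 2.0, round half up, clamp to [0, 255]
R: 24×2.0 = 48
G: 33×2.0 = 66
B: 221×2.0 = 442 → clamp → 255
= RGB(48, 66, 255)


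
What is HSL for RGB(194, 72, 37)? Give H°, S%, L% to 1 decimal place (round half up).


Normalize: R'=194/255≈0.7608, G'=72/255≈0.2824, B'=37/255≈0.1451
Max=194/255, Min=37/255, Δ=Max-Min=157/255
L = (Max+Min)/2 = (194+37)/510 = 231/510 = 0.45294… → L = 45.3%
L ≤ 0.5 → S = Δ/(Max+Min) = 157/(194+37) = 157/231 = 0.67965… → S = 68.0%
(the 1/255 factors cancel in S and H, so raw channel differences can be used)
Max is R' → H = 60 × (((G-B)/Δ) mod 6) = 60 × (((72-37)/157) mod 6)
  35/157 = 0.2229…
  H = 60 × 0.2229… = 13.375…° → H = 13.4°
= HSL(13.4°, 68.0%, 45.3%)


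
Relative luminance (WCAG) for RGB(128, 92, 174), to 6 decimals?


Linearize each channel (sRGB transfer function): c = v/255; c_lin = c/12.92 if c ≤ 0.04045, else ((c+0.055)/1.055)^2.4
  R: 128/255 ≈ 0.501961 > 0.04045 → ((0.501961+0.055)/1.055)^2.4 ≈ 0.215861
  G: 92/255 ≈ 0.360784 > 0.04045 → ((0.360784+0.055)/1.055)^2.4 ≈ 0.107023
  B: 174/255 ≈ 0.682353 > 0.04045 → ((0.682353+0.055)/1.055)^2.4 ≈ 0.423268
R_lin = 0.215861, G_lin = 0.107023, B_lin = 0.423268
L = 0.2126×R + 0.7152×G + 0.0722×B
L = 0.2126×0.215861 + 0.7152×0.107023 + 0.0722×0.423268
L ≈ 0.152995


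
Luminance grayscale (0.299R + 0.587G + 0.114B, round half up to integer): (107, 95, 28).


Gray = 0.299×R + 0.587×G + 0.114×B
Gray = 0.299×107 + 0.587×95 + 0.114×28
Gray = 31.993 + 55.765 + 3.192
Gray = 90.950 → round half up → 91
Gray = 91


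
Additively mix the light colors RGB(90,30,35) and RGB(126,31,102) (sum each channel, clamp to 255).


Additive: each channel = min(255, C₁+C₂)
R: 90+126 = 216 → 216
G: 30+31 = 61 → 61
B: 35+102 = 137 → 137
= RGB(216, 61, 137)


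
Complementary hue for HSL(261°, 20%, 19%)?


Complement = opposite side of color wheel = hue + 180°
H' = (261 + 180) mod 360 = 81°
S and L unchanged.
= HSL(81°, 20%, 19%)


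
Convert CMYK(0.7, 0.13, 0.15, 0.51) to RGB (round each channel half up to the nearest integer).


R = 255 × (1-C) × (1-K) = 255 × 0.30 × 0.49 = 37.485 → 37
G = 255 × (1-M) × (1-K) = 255 × 0.87 × 0.49 = 108.7065 → 109
B = 255 × (1-Y) × (1-K) = 255 × 0.85 × 0.49 = 106.2075 → 106
= RGB(37, 109, 106)


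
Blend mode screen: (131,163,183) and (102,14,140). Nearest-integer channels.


Screen: C = 255 - (255-A)×(255-B)/255, rounded to nearest integer
R: 255 - (255-131)×(255-102)/255 = 255 - 18972/255 ≈ 255 - 74.400 = 180.600 → 181
G: 255 - (255-163)×(255-14)/255 = 255 - 22172/255 ≈ 255 - 86.949 = 168.051 → 168
B: 255 - (255-183)×(255-140)/255 = 255 - 8280/255 ≈ 255 - 32.471 = 222.529 → 223
= RGB(181, 168, 223)


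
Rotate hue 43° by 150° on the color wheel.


New hue = (H + rotation) mod 360
New hue = (43 + 150) mod 360
= 193 mod 360
= 193°


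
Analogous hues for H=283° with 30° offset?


Base hue: 283°
Left analog: (283 - 30) mod 360 = 253°
Right analog: (283 + 30) mod 360 = 313°
Analogous hues = 253° and 313°


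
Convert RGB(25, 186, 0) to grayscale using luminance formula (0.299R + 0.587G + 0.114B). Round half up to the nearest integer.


Gray = 0.299×R + 0.587×G + 0.114×B
Gray = 0.299×25 + 0.587×186 + 0.114×0
Gray = 7.475 + 109.182 + 0.000
Gray = 116.657 → round half up → 117
Gray = 117


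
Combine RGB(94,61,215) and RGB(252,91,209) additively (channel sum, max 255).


Additive: each channel = min(255, C₁+C₂)
R: 94+252 = 346 → 255
G: 61+91 = 152 → 152
B: 215+209 = 424 → 255
= RGB(255, 152, 255)


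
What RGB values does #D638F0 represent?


D6 → 214 (R)
38 → 56 (G)
F0 → 240 (B)
= RGB(214, 56, 240)


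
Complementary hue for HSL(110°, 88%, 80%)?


Complement = opposite side of color wheel = hue + 180°
H' = (110 + 180) mod 360 = 290°
S and L unchanged.
= HSL(290°, 88%, 80%)


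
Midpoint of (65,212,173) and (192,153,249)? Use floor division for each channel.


Midpoint: each channel = ⌊(C₁+C₂)/2⌋
R: ⌊(65+192)/2⌋ = 128
G: ⌊(212+153)/2⌋ = 182
B: ⌊(173+249)/2⌋ = 211
= RGB(128, 182, 211)


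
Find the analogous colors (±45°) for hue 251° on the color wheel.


Base hue: 251°
Left analog: (251 - 45) mod 360 = 206°
Right analog: (251 + 45) mod 360 = 296°
Analogous hues = 206° and 296°


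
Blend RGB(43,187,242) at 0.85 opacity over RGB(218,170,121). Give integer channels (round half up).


C = α×F + (1-α)×B, with 1-α = 0.15
R: 0.85×43 + 0.15×218 = 36.55 + 32.70 = 69.25 → 69
G: 0.85×187 + 0.15×170 = 158.95 + 25.50 = 184.45 → 184
B: 0.85×242 + 0.15×121 = 205.70 + 18.15 = 223.85 → 224
= RGB(69, 184, 224)


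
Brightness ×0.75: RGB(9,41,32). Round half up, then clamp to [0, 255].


Multiply each channel by 0.75, round half up, clamp to [0, 255]
R: 9×0.75 = 6.75 → round → 7
G: 41×0.75 = 30.75 → round → 31
B: 32×0.75 = 24
= RGB(7, 31, 24)


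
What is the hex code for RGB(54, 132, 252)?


R = 54 → 36 (hex)
G = 132 → 84 (hex)
B = 252 → FC (hex)
Hex = #3684FC


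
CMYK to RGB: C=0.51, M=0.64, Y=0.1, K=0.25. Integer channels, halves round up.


R = 255 × (1-C) × (1-K) = 255 × 0.49 × 0.75 = 93.7125 → 94
G = 255 × (1-M) × (1-K) = 255 × 0.36 × 0.75 = 68.85 → 69
B = 255 × (1-Y) × (1-K) = 255 × 0.90 × 0.75 = 172.125 → 172
= RGB(94, 69, 172)


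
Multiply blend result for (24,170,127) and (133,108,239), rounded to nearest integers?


Multiply: C = A×B/255, rounded to nearest integer
R: 24×133/255 = 3192/255 ≈ 12.518 → 13
G: 170×108/255 = 18360/255 ≈ 72.000 → 72
B: 127×239/255 = 30353/255 ≈ 119.031 → 119
= RGB(13, 72, 119)


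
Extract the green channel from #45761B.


Color: #45761B
R = 45 = 69
G = 76 = 118
B = 1B = 27
Green = 118


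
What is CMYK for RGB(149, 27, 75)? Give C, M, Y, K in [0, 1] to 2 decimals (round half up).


R'=149/255≈0.5843, G'=27/255≈0.1059, B'=75/255≈0.2941
K = 1 - max(R',G',B') = 1 - 149/255 = 106/255 = 0.41568… → 0.42
(1-R'-K)/(1-K) simplifies to (max-R)/max with max = 149:
C = (149-149)/149 = 0/149 = 0 → 0.00
M = (149-27)/149 = 122/149 = 0.81879… → 0.82
Y = (149-75)/149 = 74/149 = 0.49664… → 0.50
= CMYK(0.00, 0.82, 0.50, 0.42)


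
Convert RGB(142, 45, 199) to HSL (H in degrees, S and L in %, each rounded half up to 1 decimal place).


Normalize: R'=142/255≈0.5569, G'=45/255≈0.1765, B'=199/255≈0.7804
Max=199/255, Min=45/255, Δ=Max-Min=154/255
L = (Max+Min)/2 = (199+45)/510 = 244/510 = 0.47843… → L = 47.8%
L ≤ 0.5 → S = Δ/(Max+Min) = 154/(199+45) = 154/244 = 0.63114… → S = 63.1%
(the 1/255 factors cancel in S and H, so raw channel differences can be used)
Max is B' → H = 60 × ((R-G)/Δ + 4) = 60 × ((142-45)/154 + 4)
  97/154 + 4 = 0.6298… + 4 = 4.6298…
  H = 60 × 4.6298… = 277.792…° → H = 277.8°
= HSL(277.8°, 63.1%, 47.8%)


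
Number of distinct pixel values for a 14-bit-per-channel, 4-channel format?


Total bits = 14 bits/channel × 4 channels = 56 bits
Distinct pixel values = 2^56
= 72,057,594,037,927,936 pixel values


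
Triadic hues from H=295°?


Triadic: equally spaced at 120° intervals
H1 = 295°
H2 = (295 + 120) mod 360 = 55°
H3 = (295 + 240) mod 360 = 175°
Triadic = 295°, 55°, 175°


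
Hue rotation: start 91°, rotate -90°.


New hue = (H + rotation) mod 360
New hue = (91 -90) mod 360
= 1 mod 360
= 1°


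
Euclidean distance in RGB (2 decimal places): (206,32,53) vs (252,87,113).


d = √[(R₁-R₂)² + (G₁-G₂)² + (B₁-B₂)²]
d = √[(206-252)² + (32-87)² + (53-113)²]
d = √[2116 + 3025 + 3600]
d = √8741
d ≈ 93.49


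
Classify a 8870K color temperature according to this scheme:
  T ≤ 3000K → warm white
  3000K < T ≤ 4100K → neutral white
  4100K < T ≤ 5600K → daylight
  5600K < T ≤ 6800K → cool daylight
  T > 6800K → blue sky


Temperature: 8870K
8870K > 6800K → blue sky
Classification: blue sky


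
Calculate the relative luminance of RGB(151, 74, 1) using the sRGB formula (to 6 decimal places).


Linearize each channel (sRGB transfer function): c = v/255; c_lin = c/12.92 if c ≤ 0.04045, else ((c+0.055)/1.055)^2.4
  R: 151/255 ≈ 0.592157 > 0.04045 → ((0.592157+0.055)/1.055)^2.4 ≈ 0.309469
  G: 74/255 ≈ 0.290196 > 0.04045 → ((0.290196+0.055)/1.055)^2.4 ≈ 0.068478
  B: 1/255 ≈ 0.003922 ≤ 0.04045 → 0.003922/12.92 ≈ 0.000304
R_lin = 0.309469, G_lin = 0.068478, B_lin = 0.000304
L = 0.2126×R + 0.7152×G + 0.0722×B
L = 0.2126×0.309469 + 0.7152×0.068478 + 0.0722×0.000304
L ≈ 0.114791


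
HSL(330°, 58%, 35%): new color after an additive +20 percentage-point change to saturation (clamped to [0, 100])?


Original S = 58%
Adjustment = +20 percentage points
New S = 58 + (20) = 78
Clamp to [0, 100] → 78
= HSL(330°, 78%, 35%)


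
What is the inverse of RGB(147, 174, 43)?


Invert: (255-R, 255-G, 255-B)
R: 255-147 = 108
G: 255-174 = 81
B: 255-43 = 212
= RGB(108, 81, 212)


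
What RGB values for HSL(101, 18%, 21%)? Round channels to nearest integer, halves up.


H=101°, S=0.18, L=0.21
C = (1-|2L-1|)×S = (1-|-0.58|)×0.18 = 0.0756
H' = H/60 = 101/60 ≈ 1.6833; X = C×(1-|H' mod 2 - 1|) = 0.02394
m = L - C/2 = 0.21 - 0.0378 = 0.1722
Sector ⌊H'⌋ = 1 → (R',G',B') = (0.02394, 0.0756, 0.0)
RGB = ((R'+m)×255, (G'+m)×255, (B'+m)×255) = (50.0157, 63.189, 43.911)
Round half up → RGB(50, 63, 44)


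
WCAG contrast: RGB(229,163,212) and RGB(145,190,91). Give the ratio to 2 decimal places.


Linearize each sRGB channel c=v/255: c/12.92 if c ≤ 0.04045 else ((c+0.055)/1.055)^2.4
L = 0.2126×R_lin + 0.7152×G_lin + 0.0722×B_lin
Color 1 (229,163,212):
  R=229: 229/255≈0.8980 > 0.04045 → ((0.8980+0.055)/1.055)^2.4 ≈ 0.78354
  G=163: 163/255≈0.6392 > 0.04045 → ((0.6392+0.055)/1.055)^2.4 ≈ 0.36625
  B=212: 212/255≈0.8314 > 0.04045 → ((0.8314+0.055)/1.055)^2.4 ≈ 0.65837
  L1 = 0.2126×0.78354 + 0.7152×0.36625 + 0.0722×0.65837 ≈ 0.47606
Color 2 (145,190,91):
  R=145: 145/255≈0.5686 > 0.04045 → ((0.5686+0.055)/1.055)^2.4 ≈ 0.28315
  G=190: 190/255≈0.7451 > 0.04045 → ((0.7451+0.055)/1.055)^2.4 ≈ 0.51492
  B=91: 91/255≈0.3569 > 0.04045 → ((0.3569+0.055)/1.055)^2.4 ≈ 0.10462
  L2 = 0.2126×0.28315 + 0.7152×0.51492 + 0.0722×0.10462 ≈ 0.43602
Lighter = 0.47606, Darker = 0.43602
Ratio = (L_lighter + 0.05) / (L_darker + 0.05)
Ratio = (0.47606 + 0.05) / (0.43602 + 0.05) = 0.52606 / 0.48602 ≈ 1.0824
Ratio ≈ 1.08:1


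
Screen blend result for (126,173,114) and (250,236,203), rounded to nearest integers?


Screen: C = 255 - (255-A)×(255-B)/255, rounded to nearest integer
R: 255 - (255-126)×(255-250)/255 = 255 - 645/255 ≈ 255 - 2.529 = 252.471 → 252
G: 255 - (255-173)×(255-236)/255 = 255 - 1558/255 ≈ 255 - 6.110 = 248.890 → 249
B: 255 - (255-114)×(255-203)/255 = 255 - 7332/255 ≈ 255 - 28.753 = 226.247 → 226
= RGB(252, 249, 226)


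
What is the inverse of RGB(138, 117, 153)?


Invert: (255-R, 255-G, 255-B)
R: 255-138 = 117
G: 255-117 = 138
B: 255-153 = 102
= RGB(117, 138, 102)


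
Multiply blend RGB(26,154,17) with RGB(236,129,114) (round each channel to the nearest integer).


Multiply: C = A×B/255, rounded to nearest integer
R: 26×236/255 = 6136/255 ≈ 24.063 → 24
G: 154×129/255 = 19866/255 ≈ 77.906 → 78
B: 17×114/255 = 1938/255 ≈ 7.600 → 8
= RGB(24, 78, 8)


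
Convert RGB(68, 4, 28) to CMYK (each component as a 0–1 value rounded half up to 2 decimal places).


R'=68/255≈0.2667, G'=4/255≈0.0157, B'=28/255≈0.1098
K = 1 - max(R',G',B') = 1 - 68/255 = 187/255 = 0.73333… → 0.73
(1-R'-K)/(1-K) simplifies to (max-R)/max with max = 68:
C = (68-68)/68 = 0/68 = 0 → 0.00
M = (68-4)/68 = 64/68 = 0.94117… → 0.94
Y = (68-28)/68 = 40/68 = 0.58823… → 0.59
= CMYK(0.00, 0.94, 0.59, 0.73)


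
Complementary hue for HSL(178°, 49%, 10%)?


Complement = opposite side of color wheel = hue + 180°
H' = (178 + 180) mod 360 = 358°
S and L unchanged.
= HSL(358°, 49%, 10%)


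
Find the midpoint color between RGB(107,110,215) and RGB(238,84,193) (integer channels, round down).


Midpoint: each channel = ⌊(C₁+C₂)/2⌋
R: ⌊(107+238)/2⌋ = 172
G: ⌊(110+84)/2⌋ = 97
B: ⌊(215+193)/2⌋ = 204
= RGB(172, 97, 204)


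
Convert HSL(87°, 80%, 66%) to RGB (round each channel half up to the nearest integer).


H=87°, S=0.80, L=0.66
C = (1-|2L-1|)×S = (1-|0.32|)×0.80 = 0.544
H' = H/60 = 87/60 ≈ 1.4500; X = C×(1-|H' mod 2 - 1|) = 0.2992
m = L - C/2 = 0.66 - 0.272 = 0.388
Sector ⌊H'⌋ = 1 → (R',G',B') = (0.2992, 0.544, 0.0)
RGB = ((R'+m)×255, (G'+m)×255, (B'+m)×255) = (175.236, 237.66, 98.94)
Round half up → RGB(175, 238, 99)


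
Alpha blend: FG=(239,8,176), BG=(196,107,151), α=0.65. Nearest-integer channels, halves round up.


C = α×F + (1-α)×B, with 1-α = 0.35
R: 0.65×239 + 0.35×196 = 155.35 + 68.60 = 223.95 → 224
G: 0.65×8 + 0.35×107 = 5.20 + 37.45 = 42.65 → 43
B: 0.65×176 + 0.35×151 = 114.40 + 52.85 = 167.25 → 167
= RGB(224, 43, 167)


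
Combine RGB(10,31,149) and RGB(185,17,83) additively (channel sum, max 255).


Additive: each channel = min(255, C₁+C₂)
R: 10+185 = 195 → 195
G: 31+17 = 48 → 48
B: 149+83 = 232 → 232
= RGB(195, 48, 232)


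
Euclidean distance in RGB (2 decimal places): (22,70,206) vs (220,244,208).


d = √[(R₁-R₂)² + (G₁-G₂)² + (B₁-B₂)²]
d = √[(22-220)² + (70-244)² + (206-208)²]
d = √[39204 + 30276 + 4]
d = √69484
d ≈ 263.60


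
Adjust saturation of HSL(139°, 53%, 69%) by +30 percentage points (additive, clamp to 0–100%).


Original S = 53%
Adjustment = +30 percentage points
New S = 53 + (30) = 83
Clamp to [0, 100] → 83
= HSL(139°, 83%, 69%)


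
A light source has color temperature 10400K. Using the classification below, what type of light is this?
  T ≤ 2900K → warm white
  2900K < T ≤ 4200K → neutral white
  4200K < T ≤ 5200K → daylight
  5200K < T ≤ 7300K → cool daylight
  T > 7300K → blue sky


Temperature: 10400K
10400K > 7300K → blue sky
Classification: blue sky


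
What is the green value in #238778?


Color: #238778
R = 23 = 35
G = 87 = 135
B = 78 = 120
Green = 135


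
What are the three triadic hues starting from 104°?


Triadic: equally spaced at 120° intervals
H1 = 104°
H2 = (104 + 120) mod 360 = 224°
H3 = (104 + 240) mod 360 = 344°
Triadic = 104°, 224°, 344°


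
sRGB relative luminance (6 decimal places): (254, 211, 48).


Linearize each channel (sRGB transfer function): c = v/255; c_lin = c/12.92 if c ≤ 0.04045, else ((c+0.055)/1.055)^2.4
  R: 254/255 ≈ 0.996078 > 0.04045 → ((0.996078+0.055)/1.055)^2.4 ≈ 0.991102
  G: 211/255 ≈ 0.827451 > 0.04045 → ((0.827451+0.055)/1.055)^2.4 ≈ 0.651406
  B: 48/255 ≈ 0.188235 > 0.04045 → ((0.188235+0.055)/1.055)^2.4 ≈ 0.029557
R_lin = 0.991102, G_lin = 0.651406, B_lin = 0.029557
L = 0.2126×R + 0.7152×G + 0.0722×B
L = 0.2126×0.991102 + 0.7152×0.651406 + 0.0722×0.029557
L ≈ 0.678728


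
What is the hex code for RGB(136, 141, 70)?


R = 136 → 88 (hex)
G = 141 → 8D (hex)
B = 70 → 46 (hex)
Hex = #888D46


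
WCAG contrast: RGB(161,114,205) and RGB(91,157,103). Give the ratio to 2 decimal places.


Linearize each sRGB channel c=v/255: c/12.92 if c ≤ 0.04045 else ((c+0.055)/1.055)^2.4
L = 0.2126×R_lin + 0.7152×G_lin + 0.0722×B_lin
Color 1 (161,114,205):
  R=161: 161/255≈0.6314 > 0.04045 → ((0.6314+0.055)/1.055)^2.4 ≈ 0.35640
  G=114: 114/255≈0.4471 > 0.04045 → ((0.4471+0.055)/1.055)^2.4 ≈ 0.16827
  B=205: 205/255≈0.8039 > 0.04045 → ((0.8039+0.055)/1.055)^2.4 ≈ 0.61050
  L1 = 0.2126×0.35640 + 0.7152×0.16827 + 0.0722×0.61050 ≈ 0.24019
Color 2 (91,157,103):
  R=91: 91/255≈0.3569 > 0.04045 → ((0.3569+0.055)/1.055)^2.4 ≈ 0.10462
  G=157: 157/255≈0.6157 > 0.04045 → ((0.6157+0.055)/1.055)^2.4 ≈ 0.33716
  B=103: 103/255≈0.4039 > 0.04045 → ((0.4039+0.055)/1.055)^2.4 ≈ 0.13563
  L2 = 0.2126×0.10462 + 0.7152×0.33716 + 0.0722×0.13563 ≈ 0.27317
Lighter = 0.27317, Darker = 0.24019
Ratio = (L_lighter + 0.05) / (L_darker + 0.05)
Ratio = (0.27317 + 0.05) / (0.24019 + 0.05) = 0.32317 / 0.29019 ≈ 1.1136
Ratio ≈ 1.11:1


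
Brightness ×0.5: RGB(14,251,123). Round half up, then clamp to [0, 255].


Multiply each channel by 0.5, round half up, clamp to [0, 255]
R: 14×0.5 = 7
G: 251×0.5 = 125.5 → round → 126
B: 123×0.5 = 61.5 → round → 62
= RGB(7, 126, 62)


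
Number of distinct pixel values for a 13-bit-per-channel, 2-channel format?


Total bits = 13 bits/channel × 2 channels = 26 bits
Distinct pixel values = 2^26
= 67,108,864 pixel values


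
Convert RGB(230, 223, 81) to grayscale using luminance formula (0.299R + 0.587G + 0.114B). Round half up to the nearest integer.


Gray = 0.299×R + 0.587×G + 0.114×B
Gray = 0.299×230 + 0.587×223 + 0.114×81
Gray = 68.770 + 130.901 + 9.234
Gray = 208.905 → round half up → 209
Gray = 209


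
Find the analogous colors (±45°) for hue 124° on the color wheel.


Base hue: 124°
Left analog: (124 - 45) mod 360 = 79°
Right analog: (124 + 45) mod 360 = 169°
Analogous hues = 79° and 169°


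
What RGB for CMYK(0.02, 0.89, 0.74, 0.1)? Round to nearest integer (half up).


R = 255 × (1-C) × (1-K) = 255 × 0.98 × 0.90 = 224.91 → 225
G = 255 × (1-M) × (1-K) = 255 × 0.11 × 0.90 = 25.245 → 25
B = 255 × (1-Y) × (1-K) = 255 × 0.26 × 0.90 = 59.67 → 60
= RGB(225, 25, 60)


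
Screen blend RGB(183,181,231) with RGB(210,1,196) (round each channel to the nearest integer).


Screen: C = 255 - (255-A)×(255-B)/255, rounded to nearest integer
R: 255 - (255-183)×(255-210)/255 = 255 - 3240/255 ≈ 255 - 12.706 = 242.294 → 242
G: 255 - (255-181)×(255-1)/255 = 255 - 18796/255 ≈ 255 - 73.710 = 181.290 → 181
B: 255 - (255-231)×(255-196)/255 = 255 - 1416/255 ≈ 255 - 5.553 = 249.447 → 249
= RGB(242, 181, 249)


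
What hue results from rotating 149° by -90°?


New hue = (H + rotation) mod 360
New hue = (149 -90) mod 360
= 59 mod 360
= 59°


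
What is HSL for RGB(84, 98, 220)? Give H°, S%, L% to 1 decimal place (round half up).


Normalize: R'=84/255≈0.3294, G'=98/255≈0.3843, B'=220/255≈0.8627
Max=220/255, Min=84/255, Δ=Max-Min=136/255
L = (Max+Min)/2 = (220+84)/510 = 304/510 = 0.59607… → L = 59.6%
L > 0.5 → S = Δ/(2-Max-Min) = 136/(510-220-84) = 136/206 = 0.66019… → S = 66.0%
(the 1/255 factors cancel in S and H, so raw channel differences can be used)
Max is B' → H = 60 × ((R-G)/Δ + 4) = 60 × ((84-98)/136 + 4)
  -14/136 + 4 = -0.1029… + 4 = 3.8970…
  H = 60 × 3.8970… = 233.823…° → H = 233.8°
= HSL(233.8°, 66.0%, 59.6%)


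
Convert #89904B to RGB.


89 → 137 (R)
90 → 144 (G)
4B → 75 (B)
= RGB(137, 144, 75)


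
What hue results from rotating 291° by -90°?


New hue = (H + rotation) mod 360
New hue = (291 -90) mod 360
= 201 mod 360
= 201°


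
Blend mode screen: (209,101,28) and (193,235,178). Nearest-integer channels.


Screen: C = 255 - (255-A)×(255-B)/255, rounded to nearest integer
R: 255 - (255-209)×(255-193)/255 = 255 - 2852/255 ≈ 255 - 11.184 = 243.816 → 244
G: 255 - (255-101)×(255-235)/255 = 255 - 3080/255 ≈ 255 - 12.078 = 242.922 → 243
B: 255 - (255-28)×(255-178)/255 = 255 - 17479/255 ≈ 255 - 68.545 = 186.455 → 186
= RGB(244, 243, 186)


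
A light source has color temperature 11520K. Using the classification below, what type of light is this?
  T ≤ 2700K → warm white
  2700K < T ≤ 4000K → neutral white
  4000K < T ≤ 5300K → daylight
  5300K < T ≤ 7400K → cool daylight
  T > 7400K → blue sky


Temperature: 11520K
11520K > 7400K → blue sky
Classification: blue sky


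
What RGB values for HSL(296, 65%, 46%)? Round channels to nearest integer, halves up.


H=296°, S=0.65, L=0.46
C = (1-|2L-1|)×S = (1-|-0.08|)×0.65 = 0.598
H' = H/60 = 296/60 ≈ 4.9333; X = C×(1-|H' mod 2 - 1|) ≈ 0.5581
m = L - C/2 = 0.46 - 0.299 = 0.161
Sector ⌊H'⌋ = 4 → (R',G',B') = (≈0.5581, 0.0, 0.598)
RGB = ((R'+m)×255, (G'+m)×255, (B'+m)×255) = (183.379, 41.055, 193.545)
Round half up → RGB(183, 41, 194)


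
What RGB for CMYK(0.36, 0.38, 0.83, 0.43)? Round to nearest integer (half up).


R = 255 × (1-C) × (1-K) = 255 × 0.64 × 0.57 = 93.024 → 93
G = 255 × (1-M) × (1-K) = 255 × 0.62 × 0.57 = 90.117 → 90
B = 255 × (1-Y) × (1-K) = 255 × 0.17 × 0.57 = 24.7095 → 25
= RGB(93, 90, 25)


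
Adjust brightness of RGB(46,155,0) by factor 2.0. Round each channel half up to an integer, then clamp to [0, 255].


Multiply each channel by 2.0, round half up, clamp to [0, 255]
R: 46×2.0 = 92
G: 155×2.0 = 310 → clamp → 255
B: 0×2.0 = 0
= RGB(92, 255, 0)


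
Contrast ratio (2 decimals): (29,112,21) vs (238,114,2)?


Linearize each sRGB channel c=v/255: c/12.92 if c ≤ 0.04045 else ((c+0.055)/1.055)^2.4
L = 0.2126×R_lin + 0.7152×G_lin + 0.0722×B_lin
Color 1 (29,112,21):
  R=29: 29/255≈0.1137 > 0.04045 → ((0.1137+0.055)/1.055)^2.4 ≈ 0.01229
  G=112: 112/255≈0.4392 > 0.04045 → ((0.4392+0.055)/1.055)^2.4 ≈ 0.16203
  B=21: 21/255≈0.0824 > 0.04045 → ((0.0824+0.055)/1.055)^2.4 ≈ 0.00750
  L1 = 0.2126×0.01229 + 0.7152×0.16203 + 0.0722×0.00750 ≈ 0.11904
Color 2 (238,114,2):
  R=238: 238/255≈0.9333 > 0.04045 → ((0.9333+0.055)/1.055)^2.4 ≈ 0.85499
  G=114: 114/255≈0.4471 > 0.04045 → ((0.4471+0.055)/1.055)^2.4 ≈ 0.16827
  B=2: 2/255≈0.0078 ≤ 0.04045 → 0.0078/12.92 ≈ 0.00061
  L2 = 0.2126×0.85499 + 0.7152×0.16827 + 0.0722×0.00061 ≈ 0.30216
Lighter = 0.30216, Darker = 0.11904
Ratio = (L_lighter + 0.05) / (L_darker + 0.05)
Ratio = (0.30216 + 0.05) / (0.11904 + 0.05) = 0.35216 / 0.16904 ≈ 2.0833
Ratio ≈ 2.08:1


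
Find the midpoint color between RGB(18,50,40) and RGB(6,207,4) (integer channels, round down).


Midpoint: each channel = ⌊(C₁+C₂)/2⌋
R: ⌊(18+6)/2⌋ = 12
G: ⌊(50+207)/2⌋ = 128
B: ⌊(40+4)/2⌋ = 22
= RGB(12, 128, 22)


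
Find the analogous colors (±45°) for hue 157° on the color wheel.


Base hue: 157°
Left analog: (157 - 45) mod 360 = 112°
Right analog: (157 + 45) mod 360 = 202°
Analogous hues = 112° and 202°


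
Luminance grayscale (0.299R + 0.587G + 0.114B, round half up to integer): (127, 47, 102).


Gray = 0.299×R + 0.587×G + 0.114×B
Gray = 0.299×127 + 0.587×47 + 0.114×102
Gray = 37.973 + 27.589 + 11.628
Gray = 77.190 → round half up → 77
Gray = 77


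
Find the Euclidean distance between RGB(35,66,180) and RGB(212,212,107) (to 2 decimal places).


d = √[(R₁-R₂)² + (G₁-G₂)² + (B₁-B₂)²]
d = √[(35-212)² + (66-212)² + (180-107)²]
d = √[31329 + 21316 + 5329]
d = √57974
d ≈ 240.78


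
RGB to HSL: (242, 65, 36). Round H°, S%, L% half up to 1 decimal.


Normalize: R'=242/255≈0.9490, G'=65/255≈0.2549, B'=36/255≈0.1412
Max=242/255, Min=36/255, Δ=Max-Min=206/255
L = (Max+Min)/2 = (242+36)/510 = 278/510 = 0.54509… → L = 54.5%
L > 0.5 → S = Δ/(2-Max-Min) = 206/(510-242-36) = 206/232 = 0.88793… → S = 88.8%
(the 1/255 factors cancel in S and H, so raw channel differences can be used)
Max is R' → H = 60 × (((G-B)/Δ) mod 6) = 60 × (((65-36)/206) mod 6)
  29/206 = 0.1407…
  H = 60 × 0.1407… = 8.446…° → H = 8.4°
= HSL(8.4°, 88.8%, 54.5%)
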